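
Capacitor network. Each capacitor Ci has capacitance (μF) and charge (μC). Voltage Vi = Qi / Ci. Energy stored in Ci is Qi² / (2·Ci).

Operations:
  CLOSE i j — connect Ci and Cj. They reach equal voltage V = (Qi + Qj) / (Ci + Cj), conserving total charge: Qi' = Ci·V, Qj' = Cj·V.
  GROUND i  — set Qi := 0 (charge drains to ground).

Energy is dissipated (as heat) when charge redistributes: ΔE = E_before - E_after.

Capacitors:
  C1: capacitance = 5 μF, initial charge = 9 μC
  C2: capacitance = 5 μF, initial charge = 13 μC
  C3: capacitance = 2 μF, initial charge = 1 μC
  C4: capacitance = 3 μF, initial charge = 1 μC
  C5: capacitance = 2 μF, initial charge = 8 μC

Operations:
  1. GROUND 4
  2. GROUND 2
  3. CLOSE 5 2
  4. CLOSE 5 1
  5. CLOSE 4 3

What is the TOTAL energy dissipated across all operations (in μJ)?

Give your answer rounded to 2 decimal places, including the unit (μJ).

Initial: C1(5μF, Q=9μC, V=1.80V), C2(5μF, Q=13μC, V=2.60V), C3(2μF, Q=1μC, V=0.50V), C4(3μF, Q=1μC, V=0.33V), C5(2μF, Q=8μC, V=4.00V)
Op 1: GROUND 4: Q4=0; energy lost=0.167
Op 2: GROUND 2: Q2=0; energy lost=16.900
Op 3: CLOSE 5-2: Q_total=8.00, C_total=7.00, V=1.14; Q5=2.29, Q2=5.71; dissipated=11.429
Op 4: CLOSE 5-1: Q_total=11.29, C_total=7.00, V=1.61; Q5=3.22, Q1=8.06; dissipated=0.308
Op 5: CLOSE 4-3: Q_total=1.00, C_total=5.00, V=0.20; Q4=0.60, Q3=0.40; dissipated=0.150
Total dissipated: 28.954 μJ

Answer: 28.95 μJ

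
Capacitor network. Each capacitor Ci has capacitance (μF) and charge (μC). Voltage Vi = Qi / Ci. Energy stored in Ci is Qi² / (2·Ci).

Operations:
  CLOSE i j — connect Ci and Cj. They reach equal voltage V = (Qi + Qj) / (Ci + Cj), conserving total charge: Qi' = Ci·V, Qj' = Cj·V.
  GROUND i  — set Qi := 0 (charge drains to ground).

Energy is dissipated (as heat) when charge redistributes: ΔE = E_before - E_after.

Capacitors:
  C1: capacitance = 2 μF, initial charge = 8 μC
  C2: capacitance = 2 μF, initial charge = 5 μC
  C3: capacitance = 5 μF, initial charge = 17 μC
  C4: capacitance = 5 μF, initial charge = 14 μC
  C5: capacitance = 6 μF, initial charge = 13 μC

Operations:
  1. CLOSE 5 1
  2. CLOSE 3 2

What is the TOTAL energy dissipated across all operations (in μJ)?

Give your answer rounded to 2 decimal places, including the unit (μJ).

Answer: 3.10 μJ

Derivation:
Initial: C1(2μF, Q=8μC, V=4.00V), C2(2μF, Q=5μC, V=2.50V), C3(5μF, Q=17μC, V=3.40V), C4(5μF, Q=14μC, V=2.80V), C5(6μF, Q=13μC, V=2.17V)
Op 1: CLOSE 5-1: Q_total=21.00, C_total=8.00, V=2.62; Q5=15.75, Q1=5.25; dissipated=2.521
Op 2: CLOSE 3-2: Q_total=22.00, C_total=7.00, V=3.14; Q3=15.71, Q2=6.29; dissipated=0.579
Total dissipated: 3.099 μJ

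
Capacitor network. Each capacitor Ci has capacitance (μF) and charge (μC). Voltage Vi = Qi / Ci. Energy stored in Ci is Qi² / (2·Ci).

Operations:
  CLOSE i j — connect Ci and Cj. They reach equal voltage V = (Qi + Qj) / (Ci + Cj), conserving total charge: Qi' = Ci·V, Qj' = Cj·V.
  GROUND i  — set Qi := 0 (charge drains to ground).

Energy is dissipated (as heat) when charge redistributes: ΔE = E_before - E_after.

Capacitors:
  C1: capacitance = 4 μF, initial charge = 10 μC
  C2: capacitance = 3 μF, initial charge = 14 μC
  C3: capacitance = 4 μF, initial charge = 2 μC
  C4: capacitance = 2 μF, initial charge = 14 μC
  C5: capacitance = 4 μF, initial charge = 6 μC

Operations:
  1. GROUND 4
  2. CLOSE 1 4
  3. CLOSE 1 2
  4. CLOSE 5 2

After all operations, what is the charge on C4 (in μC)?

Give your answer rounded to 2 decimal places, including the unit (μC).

Initial: C1(4μF, Q=10μC, V=2.50V), C2(3μF, Q=14μC, V=4.67V), C3(4μF, Q=2μC, V=0.50V), C4(2μF, Q=14μC, V=7.00V), C5(4μF, Q=6μC, V=1.50V)
Op 1: GROUND 4: Q4=0; energy lost=49.000
Op 2: CLOSE 1-4: Q_total=10.00, C_total=6.00, V=1.67; Q1=6.67, Q4=3.33; dissipated=4.167
Op 3: CLOSE 1-2: Q_total=20.67, C_total=7.00, V=2.95; Q1=11.81, Q2=8.86; dissipated=7.714
Op 4: CLOSE 5-2: Q_total=14.86, C_total=7.00, V=2.12; Q5=8.49, Q2=6.37; dissipated=1.808
Final charges: Q1=11.81, Q2=6.37, Q3=2.00, Q4=3.33, Q5=8.49

Answer: 3.33 μC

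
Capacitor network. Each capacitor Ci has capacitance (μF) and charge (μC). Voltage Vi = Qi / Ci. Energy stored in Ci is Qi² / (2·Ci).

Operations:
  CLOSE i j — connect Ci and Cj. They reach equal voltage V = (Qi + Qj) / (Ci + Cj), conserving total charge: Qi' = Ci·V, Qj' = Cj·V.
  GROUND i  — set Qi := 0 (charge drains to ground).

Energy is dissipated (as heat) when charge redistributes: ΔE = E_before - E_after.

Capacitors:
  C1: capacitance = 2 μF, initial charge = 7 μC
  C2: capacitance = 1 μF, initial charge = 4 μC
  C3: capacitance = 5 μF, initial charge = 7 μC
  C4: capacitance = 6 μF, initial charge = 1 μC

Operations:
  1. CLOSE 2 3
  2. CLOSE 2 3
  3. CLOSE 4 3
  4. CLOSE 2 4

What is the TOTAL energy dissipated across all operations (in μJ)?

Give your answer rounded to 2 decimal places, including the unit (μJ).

Initial: C1(2μF, Q=7μC, V=3.50V), C2(1μF, Q=4μC, V=4.00V), C3(5μF, Q=7μC, V=1.40V), C4(6μF, Q=1μC, V=0.17V)
Op 1: CLOSE 2-3: Q_total=11.00, C_total=6.00, V=1.83; Q2=1.83, Q3=9.17; dissipated=2.817
Op 2: CLOSE 2-3: Q_total=11.00, C_total=6.00, V=1.83; Q2=1.83, Q3=9.17; dissipated=0.000
Op 3: CLOSE 4-3: Q_total=10.17, C_total=11.00, V=0.92; Q4=5.55, Q3=4.62; dissipated=3.788
Op 4: CLOSE 2-4: Q_total=7.38, C_total=7.00, V=1.05; Q2=1.05, Q4=6.32; dissipated=0.354
Total dissipated: 6.959 μJ

Answer: 6.96 μJ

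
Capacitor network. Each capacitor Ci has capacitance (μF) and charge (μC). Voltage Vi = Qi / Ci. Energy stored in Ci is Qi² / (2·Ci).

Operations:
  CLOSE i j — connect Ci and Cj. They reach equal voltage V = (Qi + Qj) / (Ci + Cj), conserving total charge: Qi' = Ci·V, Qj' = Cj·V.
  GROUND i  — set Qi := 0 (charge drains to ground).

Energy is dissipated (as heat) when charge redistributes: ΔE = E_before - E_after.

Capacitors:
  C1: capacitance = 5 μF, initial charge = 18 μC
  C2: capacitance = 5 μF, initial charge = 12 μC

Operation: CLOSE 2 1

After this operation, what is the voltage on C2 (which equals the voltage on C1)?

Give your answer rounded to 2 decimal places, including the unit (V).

Initial: C1(5μF, Q=18μC, V=3.60V), C2(5μF, Q=12μC, V=2.40V)
Op 1: CLOSE 2-1: Q_total=30.00, C_total=10.00, V=3.00; Q2=15.00, Q1=15.00; dissipated=1.800

Answer: 3.00 V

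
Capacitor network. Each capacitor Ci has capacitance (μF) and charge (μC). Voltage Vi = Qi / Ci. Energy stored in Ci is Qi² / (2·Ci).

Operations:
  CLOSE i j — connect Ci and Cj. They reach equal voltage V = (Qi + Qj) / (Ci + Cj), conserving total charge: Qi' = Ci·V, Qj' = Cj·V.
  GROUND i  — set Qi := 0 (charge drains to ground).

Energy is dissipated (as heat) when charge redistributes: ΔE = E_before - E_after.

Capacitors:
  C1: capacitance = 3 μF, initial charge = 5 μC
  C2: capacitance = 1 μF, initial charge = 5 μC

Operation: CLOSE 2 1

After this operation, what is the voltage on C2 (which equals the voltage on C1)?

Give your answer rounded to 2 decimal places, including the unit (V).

Answer: 2.50 V

Derivation:
Initial: C1(3μF, Q=5μC, V=1.67V), C2(1μF, Q=5μC, V=5.00V)
Op 1: CLOSE 2-1: Q_total=10.00, C_total=4.00, V=2.50; Q2=2.50, Q1=7.50; dissipated=4.167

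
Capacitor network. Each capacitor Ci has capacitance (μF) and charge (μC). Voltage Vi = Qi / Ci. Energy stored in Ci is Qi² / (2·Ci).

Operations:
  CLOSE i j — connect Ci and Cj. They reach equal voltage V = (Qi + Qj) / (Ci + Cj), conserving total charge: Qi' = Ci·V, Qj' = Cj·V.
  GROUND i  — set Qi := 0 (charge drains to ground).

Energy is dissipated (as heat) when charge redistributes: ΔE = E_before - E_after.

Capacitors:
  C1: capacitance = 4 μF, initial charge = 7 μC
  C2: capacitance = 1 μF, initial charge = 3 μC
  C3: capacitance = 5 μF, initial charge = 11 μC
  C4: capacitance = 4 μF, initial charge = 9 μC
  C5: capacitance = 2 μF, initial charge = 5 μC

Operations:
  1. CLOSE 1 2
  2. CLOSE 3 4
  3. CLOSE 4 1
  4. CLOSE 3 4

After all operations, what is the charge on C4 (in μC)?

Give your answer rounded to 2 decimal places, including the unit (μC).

Initial: C1(4μF, Q=7μC, V=1.75V), C2(1μF, Q=3μC, V=3.00V), C3(5μF, Q=11μC, V=2.20V), C4(4μF, Q=9μC, V=2.25V), C5(2μF, Q=5μC, V=2.50V)
Op 1: CLOSE 1-2: Q_total=10.00, C_total=5.00, V=2.00; Q1=8.00, Q2=2.00; dissipated=0.625
Op 2: CLOSE 3-4: Q_total=20.00, C_total=9.00, V=2.22; Q3=11.11, Q4=8.89; dissipated=0.003
Op 3: CLOSE 4-1: Q_total=16.89, C_total=8.00, V=2.11; Q4=8.44, Q1=8.44; dissipated=0.049
Op 4: CLOSE 3-4: Q_total=19.56, C_total=9.00, V=2.17; Q3=10.86, Q4=8.69; dissipated=0.014
Final charges: Q1=8.44, Q2=2.00, Q3=10.86, Q4=8.69, Q5=5.00

Answer: 8.69 μC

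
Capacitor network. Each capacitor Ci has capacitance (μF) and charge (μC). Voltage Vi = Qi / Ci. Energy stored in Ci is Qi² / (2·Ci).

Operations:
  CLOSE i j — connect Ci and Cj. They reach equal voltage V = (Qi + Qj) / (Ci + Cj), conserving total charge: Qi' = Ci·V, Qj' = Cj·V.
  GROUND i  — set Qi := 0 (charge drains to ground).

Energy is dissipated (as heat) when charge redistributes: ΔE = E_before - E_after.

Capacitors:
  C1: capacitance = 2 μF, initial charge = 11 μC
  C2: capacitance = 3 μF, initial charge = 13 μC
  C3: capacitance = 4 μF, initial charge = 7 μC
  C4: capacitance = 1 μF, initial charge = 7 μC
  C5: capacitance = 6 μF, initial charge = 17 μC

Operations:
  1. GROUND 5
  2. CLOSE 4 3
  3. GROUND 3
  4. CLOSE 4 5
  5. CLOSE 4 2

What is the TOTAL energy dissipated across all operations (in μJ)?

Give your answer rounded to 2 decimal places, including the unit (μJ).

Answer: 59.95 μJ

Derivation:
Initial: C1(2μF, Q=11μC, V=5.50V), C2(3μF, Q=13μC, V=4.33V), C3(4μF, Q=7μC, V=1.75V), C4(1μF, Q=7μC, V=7.00V), C5(6μF, Q=17μC, V=2.83V)
Op 1: GROUND 5: Q5=0; energy lost=24.083
Op 2: CLOSE 4-3: Q_total=14.00, C_total=5.00, V=2.80; Q4=2.80, Q3=11.20; dissipated=11.025
Op 3: GROUND 3: Q3=0; energy lost=15.680
Op 4: CLOSE 4-5: Q_total=2.80, C_total=7.00, V=0.40; Q4=0.40, Q5=2.40; dissipated=3.360
Op 5: CLOSE 4-2: Q_total=13.40, C_total=4.00, V=3.35; Q4=3.35, Q2=10.05; dissipated=5.802
Total dissipated: 59.950 μJ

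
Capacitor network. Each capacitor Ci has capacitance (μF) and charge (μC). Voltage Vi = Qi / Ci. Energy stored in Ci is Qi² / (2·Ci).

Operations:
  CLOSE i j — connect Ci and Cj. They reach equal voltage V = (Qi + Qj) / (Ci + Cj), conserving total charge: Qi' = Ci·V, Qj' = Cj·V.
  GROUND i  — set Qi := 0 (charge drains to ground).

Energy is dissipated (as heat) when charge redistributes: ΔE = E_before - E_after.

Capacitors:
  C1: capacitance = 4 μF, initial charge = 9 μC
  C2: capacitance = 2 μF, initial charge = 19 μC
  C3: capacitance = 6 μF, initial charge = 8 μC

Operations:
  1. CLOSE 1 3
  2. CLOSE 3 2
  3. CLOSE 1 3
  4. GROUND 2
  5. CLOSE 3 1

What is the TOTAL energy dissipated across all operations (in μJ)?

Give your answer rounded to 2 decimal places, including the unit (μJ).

Answer: 64.52 μJ

Derivation:
Initial: C1(4μF, Q=9μC, V=2.25V), C2(2μF, Q=19μC, V=9.50V), C3(6μF, Q=8μC, V=1.33V)
Op 1: CLOSE 1-3: Q_total=17.00, C_total=10.00, V=1.70; Q1=6.80, Q3=10.20; dissipated=1.008
Op 2: CLOSE 3-2: Q_total=29.20, C_total=8.00, V=3.65; Q3=21.90, Q2=7.30; dissipated=45.630
Op 3: CLOSE 1-3: Q_total=28.70, C_total=10.00, V=2.87; Q1=11.48, Q3=17.22; dissipated=4.563
Op 4: GROUND 2: Q2=0; energy lost=13.322
Op 5: CLOSE 3-1: Q_total=28.70, C_total=10.00, V=2.87; Q3=17.22, Q1=11.48; dissipated=0.000
Total dissipated: 64.524 μJ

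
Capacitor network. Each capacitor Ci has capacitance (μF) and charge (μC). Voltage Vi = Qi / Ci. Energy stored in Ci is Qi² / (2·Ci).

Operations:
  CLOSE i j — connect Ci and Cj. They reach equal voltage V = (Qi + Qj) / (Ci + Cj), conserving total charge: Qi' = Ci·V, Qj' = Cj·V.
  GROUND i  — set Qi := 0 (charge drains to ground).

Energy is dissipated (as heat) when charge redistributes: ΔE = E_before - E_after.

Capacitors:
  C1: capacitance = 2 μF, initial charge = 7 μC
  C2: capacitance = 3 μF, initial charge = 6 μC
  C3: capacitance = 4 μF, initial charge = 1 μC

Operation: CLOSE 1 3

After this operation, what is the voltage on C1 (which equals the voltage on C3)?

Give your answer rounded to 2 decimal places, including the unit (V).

Initial: C1(2μF, Q=7μC, V=3.50V), C2(3μF, Q=6μC, V=2.00V), C3(4μF, Q=1μC, V=0.25V)
Op 1: CLOSE 1-3: Q_total=8.00, C_total=6.00, V=1.33; Q1=2.67, Q3=5.33; dissipated=7.042

Answer: 1.33 V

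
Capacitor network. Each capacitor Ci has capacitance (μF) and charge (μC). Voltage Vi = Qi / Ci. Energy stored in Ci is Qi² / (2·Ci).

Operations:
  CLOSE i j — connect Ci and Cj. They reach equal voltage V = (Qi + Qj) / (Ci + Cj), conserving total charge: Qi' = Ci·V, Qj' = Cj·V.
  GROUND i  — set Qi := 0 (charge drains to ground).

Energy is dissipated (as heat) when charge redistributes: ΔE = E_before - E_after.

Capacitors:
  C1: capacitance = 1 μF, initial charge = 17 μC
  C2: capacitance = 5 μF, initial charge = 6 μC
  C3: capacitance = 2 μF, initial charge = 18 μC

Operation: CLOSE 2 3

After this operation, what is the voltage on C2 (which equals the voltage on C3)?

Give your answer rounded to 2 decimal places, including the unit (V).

Answer: 3.43 V

Derivation:
Initial: C1(1μF, Q=17μC, V=17.00V), C2(5μF, Q=6μC, V=1.20V), C3(2μF, Q=18μC, V=9.00V)
Op 1: CLOSE 2-3: Q_total=24.00, C_total=7.00, V=3.43; Q2=17.14, Q3=6.86; dissipated=43.457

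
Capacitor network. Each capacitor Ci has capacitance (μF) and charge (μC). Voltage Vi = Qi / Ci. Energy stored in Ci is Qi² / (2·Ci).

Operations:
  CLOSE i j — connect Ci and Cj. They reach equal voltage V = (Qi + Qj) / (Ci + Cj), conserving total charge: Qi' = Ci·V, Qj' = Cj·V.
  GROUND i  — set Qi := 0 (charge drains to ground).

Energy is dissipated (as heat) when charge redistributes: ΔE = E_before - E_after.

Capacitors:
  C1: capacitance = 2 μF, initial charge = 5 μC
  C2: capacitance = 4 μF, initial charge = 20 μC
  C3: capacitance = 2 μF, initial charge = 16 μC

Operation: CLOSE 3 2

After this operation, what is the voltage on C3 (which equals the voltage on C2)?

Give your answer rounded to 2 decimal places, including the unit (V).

Initial: C1(2μF, Q=5μC, V=2.50V), C2(4μF, Q=20μC, V=5.00V), C3(2μF, Q=16μC, V=8.00V)
Op 1: CLOSE 3-2: Q_total=36.00, C_total=6.00, V=6.00; Q3=12.00, Q2=24.00; dissipated=6.000

Answer: 6.00 V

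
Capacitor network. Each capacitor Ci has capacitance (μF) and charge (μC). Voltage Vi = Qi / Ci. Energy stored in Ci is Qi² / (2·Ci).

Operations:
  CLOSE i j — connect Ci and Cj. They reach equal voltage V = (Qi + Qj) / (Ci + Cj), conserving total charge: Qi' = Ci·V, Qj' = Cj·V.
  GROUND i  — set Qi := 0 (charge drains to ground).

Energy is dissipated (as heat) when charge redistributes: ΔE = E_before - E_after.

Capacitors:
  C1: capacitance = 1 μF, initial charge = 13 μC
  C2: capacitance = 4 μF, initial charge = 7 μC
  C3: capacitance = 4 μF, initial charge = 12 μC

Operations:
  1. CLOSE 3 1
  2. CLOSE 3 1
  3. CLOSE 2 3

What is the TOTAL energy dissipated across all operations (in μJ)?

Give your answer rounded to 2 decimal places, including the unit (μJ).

Answer: 50.56 μJ

Derivation:
Initial: C1(1μF, Q=13μC, V=13.00V), C2(4μF, Q=7μC, V=1.75V), C3(4μF, Q=12μC, V=3.00V)
Op 1: CLOSE 3-1: Q_total=25.00, C_total=5.00, V=5.00; Q3=20.00, Q1=5.00; dissipated=40.000
Op 2: CLOSE 3-1: Q_total=25.00, C_total=5.00, V=5.00; Q3=20.00, Q1=5.00; dissipated=0.000
Op 3: CLOSE 2-3: Q_total=27.00, C_total=8.00, V=3.38; Q2=13.50, Q3=13.50; dissipated=10.562
Total dissipated: 50.562 μJ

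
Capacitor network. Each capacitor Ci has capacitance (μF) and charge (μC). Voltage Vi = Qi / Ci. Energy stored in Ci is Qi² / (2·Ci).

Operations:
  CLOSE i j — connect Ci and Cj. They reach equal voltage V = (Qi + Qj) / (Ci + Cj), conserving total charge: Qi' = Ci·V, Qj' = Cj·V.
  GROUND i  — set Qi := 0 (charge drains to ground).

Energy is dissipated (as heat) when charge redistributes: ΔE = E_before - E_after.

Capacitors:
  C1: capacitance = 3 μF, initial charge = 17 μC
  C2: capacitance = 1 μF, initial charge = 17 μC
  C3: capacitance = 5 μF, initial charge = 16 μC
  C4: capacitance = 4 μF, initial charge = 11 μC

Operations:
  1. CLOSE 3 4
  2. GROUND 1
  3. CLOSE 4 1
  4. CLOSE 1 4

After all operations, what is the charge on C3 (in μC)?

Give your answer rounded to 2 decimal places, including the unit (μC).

Initial: C1(3μF, Q=17μC, V=5.67V), C2(1μF, Q=17μC, V=17.00V), C3(5μF, Q=16μC, V=3.20V), C4(4μF, Q=11μC, V=2.75V)
Op 1: CLOSE 3-4: Q_total=27.00, C_total=9.00, V=3.00; Q3=15.00, Q4=12.00; dissipated=0.225
Op 2: GROUND 1: Q1=0; energy lost=48.167
Op 3: CLOSE 4-1: Q_total=12.00, C_total=7.00, V=1.71; Q4=6.86, Q1=5.14; dissipated=7.714
Op 4: CLOSE 1-4: Q_total=12.00, C_total=7.00, V=1.71; Q1=5.14, Q4=6.86; dissipated=0.000
Final charges: Q1=5.14, Q2=17.00, Q3=15.00, Q4=6.86

Answer: 15.00 μC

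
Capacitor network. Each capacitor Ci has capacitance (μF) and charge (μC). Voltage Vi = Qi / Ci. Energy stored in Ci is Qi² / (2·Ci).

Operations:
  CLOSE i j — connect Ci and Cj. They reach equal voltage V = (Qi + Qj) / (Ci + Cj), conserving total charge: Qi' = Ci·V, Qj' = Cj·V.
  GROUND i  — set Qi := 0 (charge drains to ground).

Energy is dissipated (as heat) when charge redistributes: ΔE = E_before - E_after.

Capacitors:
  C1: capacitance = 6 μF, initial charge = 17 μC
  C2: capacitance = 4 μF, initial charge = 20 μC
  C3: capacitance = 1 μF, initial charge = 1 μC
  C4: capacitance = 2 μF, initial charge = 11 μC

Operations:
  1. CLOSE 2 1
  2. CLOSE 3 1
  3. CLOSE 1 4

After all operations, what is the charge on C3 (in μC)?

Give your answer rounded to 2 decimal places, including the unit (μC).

Answer: 3.31 μC

Derivation:
Initial: C1(6μF, Q=17μC, V=2.83V), C2(4μF, Q=20μC, V=5.00V), C3(1μF, Q=1μC, V=1.00V), C4(2μF, Q=11μC, V=5.50V)
Op 1: CLOSE 2-1: Q_total=37.00, C_total=10.00, V=3.70; Q2=14.80, Q1=22.20; dissipated=5.633
Op 2: CLOSE 3-1: Q_total=23.20, C_total=7.00, V=3.31; Q3=3.31, Q1=19.89; dissipated=3.124
Op 3: CLOSE 1-4: Q_total=30.89, C_total=8.00, V=3.86; Q1=23.16, Q4=7.72; dissipated=3.583
Final charges: Q1=23.16, Q2=14.80, Q3=3.31, Q4=7.72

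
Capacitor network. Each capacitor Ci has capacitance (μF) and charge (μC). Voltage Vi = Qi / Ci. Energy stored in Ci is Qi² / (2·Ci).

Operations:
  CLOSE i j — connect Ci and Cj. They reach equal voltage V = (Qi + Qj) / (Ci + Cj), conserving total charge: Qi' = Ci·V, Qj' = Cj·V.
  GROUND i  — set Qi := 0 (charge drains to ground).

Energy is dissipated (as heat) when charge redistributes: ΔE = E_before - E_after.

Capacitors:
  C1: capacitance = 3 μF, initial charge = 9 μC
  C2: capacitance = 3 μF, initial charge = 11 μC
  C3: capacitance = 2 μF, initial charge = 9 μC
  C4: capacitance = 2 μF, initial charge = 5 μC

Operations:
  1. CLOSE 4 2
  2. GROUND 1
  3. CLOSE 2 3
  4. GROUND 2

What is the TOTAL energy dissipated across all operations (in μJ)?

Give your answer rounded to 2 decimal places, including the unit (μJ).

Initial: C1(3μF, Q=9μC, V=3.00V), C2(3μF, Q=11μC, V=3.67V), C3(2μF, Q=9μC, V=4.50V), C4(2μF, Q=5μC, V=2.50V)
Op 1: CLOSE 4-2: Q_total=16.00, C_total=5.00, V=3.20; Q4=6.40, Q2=9.60; dissipated=0.817
Op 2: GROUND 1: Q1=0; energy lost=13.500
Op 3: CLOSE 2-3: Q_total=18.60, C_total=5.00, V=3.72; Q2=11.16, Q3=7.44; dissipated=1.014
Op 4: GROUND 2: Q2=0; energy lost=20.758
Total dissipated: 36.088 μJ

Answer: 36.09 μJ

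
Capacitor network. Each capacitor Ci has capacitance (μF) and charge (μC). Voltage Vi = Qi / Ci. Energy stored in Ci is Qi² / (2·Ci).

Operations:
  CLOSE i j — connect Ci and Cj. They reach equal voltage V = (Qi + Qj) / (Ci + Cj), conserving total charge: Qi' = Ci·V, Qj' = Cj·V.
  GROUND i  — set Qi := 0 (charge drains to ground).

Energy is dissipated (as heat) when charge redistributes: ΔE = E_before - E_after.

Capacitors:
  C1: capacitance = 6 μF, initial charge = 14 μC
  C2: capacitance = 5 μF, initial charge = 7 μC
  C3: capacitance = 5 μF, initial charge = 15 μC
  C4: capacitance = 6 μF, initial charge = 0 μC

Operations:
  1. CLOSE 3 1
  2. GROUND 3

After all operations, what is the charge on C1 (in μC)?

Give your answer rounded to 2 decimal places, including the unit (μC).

Answer: 15.82 μC

Derivation:
Initial: C1(6μF, Q=14μC, V=2.33V), C2(5μF, Q=7μC, V=1.40V), C3(5μF, Q=15μC, V=3.00V), C4(6μF, Q=0μC, V=0.00V)
Op 1: CLOSE 3-1: Q_total=29.00, C_total=11.00, V=2.64; Q3=13.18, Q1=15.82; dissipated=0.606
Op 2: GROUND 3: Q3=0; energy lost=17.376
Final charges: Q1=15.82, Q2=7.00, Q3=0.00, Q4=0.00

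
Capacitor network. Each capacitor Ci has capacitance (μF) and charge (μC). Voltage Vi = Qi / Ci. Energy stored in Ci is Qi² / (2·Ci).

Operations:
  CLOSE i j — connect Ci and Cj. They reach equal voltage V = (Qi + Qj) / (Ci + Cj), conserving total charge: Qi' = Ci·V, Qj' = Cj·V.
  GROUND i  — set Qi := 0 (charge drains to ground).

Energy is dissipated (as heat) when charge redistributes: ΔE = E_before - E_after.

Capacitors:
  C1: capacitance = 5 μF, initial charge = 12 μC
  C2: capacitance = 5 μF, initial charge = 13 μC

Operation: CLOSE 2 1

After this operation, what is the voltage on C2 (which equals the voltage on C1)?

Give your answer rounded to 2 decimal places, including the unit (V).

Answer: 2.50 V

Derivation:
Initial: C1(5μF, Q=12μC, V=2.40V), C2(5μF, Q=13μC, V=2.60V)
Op 1: CLOSE 2-1: Q_total=25.00, C_total=10.00, V=2.50; Q2=12.50, Q1=12.50; dissipated=0.050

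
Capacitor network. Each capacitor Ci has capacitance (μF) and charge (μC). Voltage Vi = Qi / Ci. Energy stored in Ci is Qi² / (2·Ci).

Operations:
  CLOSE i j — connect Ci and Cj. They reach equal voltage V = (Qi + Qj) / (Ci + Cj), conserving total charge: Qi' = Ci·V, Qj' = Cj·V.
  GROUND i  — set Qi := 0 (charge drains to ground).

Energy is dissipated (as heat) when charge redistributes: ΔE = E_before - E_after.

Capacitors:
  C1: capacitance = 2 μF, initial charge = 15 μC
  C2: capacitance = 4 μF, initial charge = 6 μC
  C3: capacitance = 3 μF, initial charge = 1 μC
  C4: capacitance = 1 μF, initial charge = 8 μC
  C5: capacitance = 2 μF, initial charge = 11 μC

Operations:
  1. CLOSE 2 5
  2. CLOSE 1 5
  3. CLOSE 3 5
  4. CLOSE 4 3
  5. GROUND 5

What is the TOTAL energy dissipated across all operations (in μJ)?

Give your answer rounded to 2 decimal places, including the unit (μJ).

Initial: C1(2μF, Q=15μC, V=7.50V), C2(4μF, Q=6μC, V=1.50V), C3(3μF, Q=1μC, V=0.33V), C4(1μF, Q=8μC, V=8.00V), C5(2μF, Q=11μC, V=5.50V)
Op 1: CLOSE 2-5: Q_total=17.00, C_total=6.00, V=2.83; Q2=11.33, Q5=5.67; dissipated=10.667
Op 2: CLOSE 1-5: Q_total=20.67, C_total=4.00, V=5.17; Q1=10.33, Q5=10.33; dissipated=10.889
Op 3: CLOSE 3-5: Q_total=11.33, C_total=5.00, V=2.27; Q3=6.80, Q5=4.53; dissipated=14.017
Op 4: CLOSE 4-3: Q_total=14.80, C_total=4.00, V=3.70; Q4=3.70, Q3=11.10; dissipated=12.327
Op 5: GROUND 5: Q5=0; energy lost=5.138
Total dissipated: 53.037 μJ

Answer: 53.04 μJ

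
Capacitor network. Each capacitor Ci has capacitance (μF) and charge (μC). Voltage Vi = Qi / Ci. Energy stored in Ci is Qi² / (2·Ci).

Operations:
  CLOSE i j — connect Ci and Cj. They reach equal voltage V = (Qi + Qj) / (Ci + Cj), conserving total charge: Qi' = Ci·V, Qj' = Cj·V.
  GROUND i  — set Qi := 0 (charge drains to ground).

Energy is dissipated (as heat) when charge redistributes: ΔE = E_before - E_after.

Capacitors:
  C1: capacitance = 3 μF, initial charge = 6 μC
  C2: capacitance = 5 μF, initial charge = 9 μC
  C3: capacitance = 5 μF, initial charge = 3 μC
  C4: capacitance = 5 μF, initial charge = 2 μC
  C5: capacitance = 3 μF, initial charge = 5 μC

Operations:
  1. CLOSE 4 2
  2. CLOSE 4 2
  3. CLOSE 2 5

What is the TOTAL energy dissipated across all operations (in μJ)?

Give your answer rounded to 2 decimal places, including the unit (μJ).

Initial: C1(3μF, Q=6μC, V=2.00V), C2(5μF, Q=9μC, V=1.80V), C3(5μF, Q=3μC, V=0.60V), C4(5μF, Q=2μC, V=0.40V), C5(3μF, Q=5μC, V=1.67V)
Op 1: CLOSE 4-2: Q_total=11.00, C_total=10.00, V=1.10; Q4=5.50, Q2=5.50; dissipated=2.450
Op 2: CLOSE 4-2: Q_total=11.00, C_total=10.00, V=1.10; Q4=5.50, Q2=5.50; dissipated=0.000
Op 3: CLOSE 2-5: Q_total=10.50, C_total=8.00, V=1.31; Q2=6.56, Q5=3.94; dissipated=0.301
Total dissipated: 2.751 μJ

Answer: 2.75 μJ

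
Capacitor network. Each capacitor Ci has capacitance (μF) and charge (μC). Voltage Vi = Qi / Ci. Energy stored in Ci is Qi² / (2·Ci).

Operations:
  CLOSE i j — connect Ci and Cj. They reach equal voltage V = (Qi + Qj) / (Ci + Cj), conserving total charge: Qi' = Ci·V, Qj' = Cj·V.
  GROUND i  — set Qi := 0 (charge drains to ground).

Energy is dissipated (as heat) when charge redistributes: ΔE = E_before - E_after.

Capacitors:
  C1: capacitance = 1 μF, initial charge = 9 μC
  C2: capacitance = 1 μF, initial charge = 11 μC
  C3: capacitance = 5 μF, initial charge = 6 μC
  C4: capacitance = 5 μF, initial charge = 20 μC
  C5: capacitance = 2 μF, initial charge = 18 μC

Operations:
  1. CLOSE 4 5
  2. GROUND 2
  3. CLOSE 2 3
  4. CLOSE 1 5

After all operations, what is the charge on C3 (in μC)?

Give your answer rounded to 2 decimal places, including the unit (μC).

Initial: C1(1μF, Q=9μC, V=9.00V), C2(1μF, Q=11μC, V=11.00V), C3(5μF, Q=6μC, V=1.20V), C4(5μF, Q=20μC, V=4.00V), C5(2μF, Q=18μC, V=9.00V)
Op 1: CLOSE 4-5: Q_total=38.00, C_total=7.00, V=5.43; Q4=27.14, Q5=10.86; dissipated=17.857
Op 2: GROUND 2: Q2=0; energy lost=60.500
Op 3: CLOSE 2-3: Q_total=6.00, C_total=6.00, V=1.00; Q2=1.00, Q3=5.00; dissipated=0.600
Op 4: CLOSE 1-5: Q_total=19.86, C_total=3.00, V=6.62; Q1=6.62, Q5=13.24; dissipated=4.252
Final charges: Q1=6.62, Q2=1.00, Q3=5.00, Q4=27.14, Q5=13.24

Answer: 5.00 μC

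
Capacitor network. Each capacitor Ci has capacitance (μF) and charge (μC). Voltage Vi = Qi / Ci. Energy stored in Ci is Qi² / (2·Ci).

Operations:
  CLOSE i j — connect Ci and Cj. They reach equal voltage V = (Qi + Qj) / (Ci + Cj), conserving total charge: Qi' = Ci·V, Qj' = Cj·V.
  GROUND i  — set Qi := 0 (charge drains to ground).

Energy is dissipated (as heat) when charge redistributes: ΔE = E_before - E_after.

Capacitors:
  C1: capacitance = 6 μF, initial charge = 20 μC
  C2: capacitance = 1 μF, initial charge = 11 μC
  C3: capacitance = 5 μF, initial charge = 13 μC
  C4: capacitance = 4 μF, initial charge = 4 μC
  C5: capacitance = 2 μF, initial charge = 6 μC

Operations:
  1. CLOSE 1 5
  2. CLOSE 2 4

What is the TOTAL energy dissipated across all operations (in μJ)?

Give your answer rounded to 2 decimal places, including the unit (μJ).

Initial: C1(6μF, Q=20μC, V=3.33V), C2(1μF, Q=11μC, V=11.00V), C3(5μF, Q=13μC, V=2.60V), C4(4μF, Q=4μC, V=1.00V), C5(2μF, Q=6μC, V=3.00V)
Op 1: CLOSE 1-5: Q_total=26.00, C_total=8.00, V=3.25; Q1=19.50, Q5=6.50; dissipated=0.083
Op 2: CLOSE 2-4: Q_total=15.00, C_total=5.00, V=3.00; Q2=3.00, Q4=12.00; dissipated=40.000
Total dissipated: 40.083 μJ

Answer: 40.08 μJ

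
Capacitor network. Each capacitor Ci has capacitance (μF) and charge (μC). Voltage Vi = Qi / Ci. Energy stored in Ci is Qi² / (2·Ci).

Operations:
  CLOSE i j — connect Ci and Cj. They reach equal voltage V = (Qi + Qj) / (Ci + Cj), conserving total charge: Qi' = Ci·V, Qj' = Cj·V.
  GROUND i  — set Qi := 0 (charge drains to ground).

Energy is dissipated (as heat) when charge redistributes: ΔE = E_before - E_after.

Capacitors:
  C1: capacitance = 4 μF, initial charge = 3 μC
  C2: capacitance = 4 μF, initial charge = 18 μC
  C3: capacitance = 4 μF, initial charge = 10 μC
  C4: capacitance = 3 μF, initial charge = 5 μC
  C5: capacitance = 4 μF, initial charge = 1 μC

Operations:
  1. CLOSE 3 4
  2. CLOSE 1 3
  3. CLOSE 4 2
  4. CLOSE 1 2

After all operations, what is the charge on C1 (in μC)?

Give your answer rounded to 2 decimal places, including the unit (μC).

Initial: C1(4μF, Q=3μC, V=0.75V), C2(4μF, Q=18μC, V=4.50V), C3(4μF, Q=10μC, V=2.50V), C4(3μF, Q=5μC, V=1.67V), C5(4μF, Q=1μC, V=0.25V)
Op 1: CLOSE 3-4: Q_total=15.00, C_total=7.00, V=2.14; Q3=8.57, Q4=6.43; dissipated=0.595
Op 2: CLOSE 1-3: Q_total=11.57, C_total=8.00, V=1.45; Q1=5.79, Q3=5.79; dissipated=1.940
Op 3: CLOSE 4-2: Q_total=24.43, C_total=7.00, V=3.49; Q4=10.47, Q2=13.96; dissipated=4.762
Op 4: CLOSE 1-2: Q_total=19.74, C_total=8.00, V=2.47; Q1=9.87, Q2=9.87; dissipated=4.175
Final charges: Q1=9.87, Q2=9.87, Q3=5.79, Q4=10.47, Q5=1.00

Answer: 9.87 μC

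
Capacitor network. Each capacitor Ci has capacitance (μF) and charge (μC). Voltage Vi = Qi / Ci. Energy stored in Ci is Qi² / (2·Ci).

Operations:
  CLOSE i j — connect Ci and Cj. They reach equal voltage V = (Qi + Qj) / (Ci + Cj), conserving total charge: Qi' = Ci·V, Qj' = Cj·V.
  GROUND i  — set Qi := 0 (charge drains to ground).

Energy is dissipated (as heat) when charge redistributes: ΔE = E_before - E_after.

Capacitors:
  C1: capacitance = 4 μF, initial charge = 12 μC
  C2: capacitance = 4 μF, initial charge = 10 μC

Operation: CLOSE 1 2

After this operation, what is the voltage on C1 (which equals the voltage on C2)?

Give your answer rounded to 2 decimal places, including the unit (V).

Answer: 2.75 V

Derivation:
Initial: C1(4μF, Q=12μC, V=3.00V), C2(4μF, Q=10μC, V=2.50V)
Op 1: CLOSE 1-2: Q_total=22.00, C_total=8.00, V=2.75; Q1=11.00, Q2=11.00; dissipated=0.250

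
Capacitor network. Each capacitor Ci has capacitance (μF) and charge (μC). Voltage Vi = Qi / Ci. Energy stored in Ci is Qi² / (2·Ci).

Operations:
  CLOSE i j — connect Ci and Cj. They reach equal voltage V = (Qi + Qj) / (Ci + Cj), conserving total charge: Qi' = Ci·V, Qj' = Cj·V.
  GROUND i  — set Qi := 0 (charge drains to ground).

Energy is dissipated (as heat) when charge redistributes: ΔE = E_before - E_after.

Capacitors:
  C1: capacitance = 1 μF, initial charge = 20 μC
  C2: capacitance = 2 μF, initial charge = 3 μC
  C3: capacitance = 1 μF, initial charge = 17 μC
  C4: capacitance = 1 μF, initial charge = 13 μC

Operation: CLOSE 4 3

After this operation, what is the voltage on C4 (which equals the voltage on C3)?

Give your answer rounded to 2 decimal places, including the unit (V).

Answer: 15.00 V

Derivation:
Initial: C1(1μF, Q=20μC, V=20.00V), C2(2μF, Q=3μC, V=1.50V), C3(1μF, Q=17μC, V=17.00V), C4(1μF, Q=13μC, V=13.00V)
Op 1: CLOSE 4-3: Q_total=30.00, C_total=2.00, V=15.00; Q4=15.00, Q3=15.00; dissipated=4.000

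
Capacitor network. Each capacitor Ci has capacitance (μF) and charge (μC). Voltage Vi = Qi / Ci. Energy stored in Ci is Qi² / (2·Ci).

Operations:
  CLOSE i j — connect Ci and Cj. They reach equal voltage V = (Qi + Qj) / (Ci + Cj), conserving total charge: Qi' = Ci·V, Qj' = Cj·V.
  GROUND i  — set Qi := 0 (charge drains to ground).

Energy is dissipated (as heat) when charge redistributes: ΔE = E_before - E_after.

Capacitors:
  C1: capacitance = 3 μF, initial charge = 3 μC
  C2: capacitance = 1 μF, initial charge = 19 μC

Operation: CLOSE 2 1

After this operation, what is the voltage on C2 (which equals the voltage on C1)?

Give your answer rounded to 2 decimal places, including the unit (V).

Answer: 5.50 V

Derivation:
Initial: C1(3μF, Q=3μC, V=1.00V), C2(1μF, Q=19μC, V=19.00V)
Op 1: CLOSE 2-1: Q_total=22.00, C_total=4.00, V=5.50; Q2=5.50, Q1=16.50; dissipated=121.500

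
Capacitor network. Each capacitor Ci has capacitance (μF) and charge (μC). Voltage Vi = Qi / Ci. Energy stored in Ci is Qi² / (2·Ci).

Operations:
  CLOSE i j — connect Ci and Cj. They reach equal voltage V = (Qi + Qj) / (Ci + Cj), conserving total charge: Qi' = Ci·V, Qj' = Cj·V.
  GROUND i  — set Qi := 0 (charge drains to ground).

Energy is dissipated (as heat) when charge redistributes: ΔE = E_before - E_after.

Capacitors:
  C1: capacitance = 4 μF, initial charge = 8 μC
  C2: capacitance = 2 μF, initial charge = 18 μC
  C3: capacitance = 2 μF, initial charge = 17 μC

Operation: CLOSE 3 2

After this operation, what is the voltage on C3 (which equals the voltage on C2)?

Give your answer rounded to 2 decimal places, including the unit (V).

Answer: 8.75 V

Derivation:
Initial: C1(4μF, Q=8μC, V=2.00V), C2(2μF, Q=18μC, V=9.00V), C3(2μF, Q=17μC, V=8.50V)
Op 1: CLOSE 3-2: Q_total=35.00, C_total=4.00, V=8.75; Q3=17.50, Q2=17.50; dissipated=0.125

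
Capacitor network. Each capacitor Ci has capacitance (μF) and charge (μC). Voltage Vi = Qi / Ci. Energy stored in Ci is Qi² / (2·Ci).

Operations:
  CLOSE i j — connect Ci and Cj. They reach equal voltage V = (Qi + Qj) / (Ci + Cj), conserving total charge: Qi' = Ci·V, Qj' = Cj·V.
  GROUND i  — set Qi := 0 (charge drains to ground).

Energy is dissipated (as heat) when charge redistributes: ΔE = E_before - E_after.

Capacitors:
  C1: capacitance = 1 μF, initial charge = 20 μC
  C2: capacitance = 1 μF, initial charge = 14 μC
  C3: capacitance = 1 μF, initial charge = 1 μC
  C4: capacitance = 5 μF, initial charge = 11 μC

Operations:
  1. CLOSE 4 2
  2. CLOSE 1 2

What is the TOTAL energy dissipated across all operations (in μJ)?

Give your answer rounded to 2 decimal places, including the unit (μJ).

Initial: C1(1μF, Q=20μC, V=20.00V), C2(1μF, Q=14μC, V=14.00V), C3(1μF, Q=1μC, V=1.00V), C4(5μF, Q=11μC, V=2.20V)
Op 1: CLOSE 4-2: Q_total=25.00, C_total=6.00, V=4.17; Q4=20.83, Q2=4.17; dissipated=58.017
Op 2: CLOSE 1-2: Q_total=24.17, C_total=2.00, V=12.08; Q1=12.08, Q2=12.08; dissipated=62.674
Total dissipated: 120.690 μJ

Answer: 120.69 μJ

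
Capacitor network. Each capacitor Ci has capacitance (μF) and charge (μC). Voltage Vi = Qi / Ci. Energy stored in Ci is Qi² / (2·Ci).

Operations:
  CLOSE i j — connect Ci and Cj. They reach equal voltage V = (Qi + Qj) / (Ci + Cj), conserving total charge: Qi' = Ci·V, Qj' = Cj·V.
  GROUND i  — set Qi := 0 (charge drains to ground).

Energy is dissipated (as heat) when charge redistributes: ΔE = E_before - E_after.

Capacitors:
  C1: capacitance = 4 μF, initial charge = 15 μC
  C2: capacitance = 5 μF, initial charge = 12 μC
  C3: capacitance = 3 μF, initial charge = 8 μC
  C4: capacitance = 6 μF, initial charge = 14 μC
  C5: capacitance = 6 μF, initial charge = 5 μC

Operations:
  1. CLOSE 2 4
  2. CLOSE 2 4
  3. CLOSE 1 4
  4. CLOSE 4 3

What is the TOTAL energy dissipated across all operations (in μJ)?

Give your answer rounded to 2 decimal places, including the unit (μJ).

Answer: 2.38 μJ

Derivation:
Initial: C1(4μF, Q=15μC, V=3.75V), C2(5μF, Q=12μC, V=2.40V), C3(3μF, Q=8μC, V=2.67V), C4(6μF, Q=14μC, V=2.33V), C5(6μF, Q=5μC, V=0.83V)
Op 1: CLOSE 2-4: Q_total=26.00, C_total=11.00, V=2.36; Q2=11.82, Q4=14.18; dissipated=0.006
Op 2: CLOSE 2-4: Q_total=26.00, C_total=11.00, V=2.36; Q2=11.82, Q4=14.18; dissipated=0.000
Op 3: CLOSE 1-4: Q_total=29.18, C_total=10.00, V=2.92; Q1=11.67, Q4=17.51; dissipated=2.306
Op 4: CLOSE 4-3: Q_total=25.51, C_total=9.00, V=2.83; Q4=17.01, Q3=8.50; dissipated=0.063
Total dissipated: 2.376 μJ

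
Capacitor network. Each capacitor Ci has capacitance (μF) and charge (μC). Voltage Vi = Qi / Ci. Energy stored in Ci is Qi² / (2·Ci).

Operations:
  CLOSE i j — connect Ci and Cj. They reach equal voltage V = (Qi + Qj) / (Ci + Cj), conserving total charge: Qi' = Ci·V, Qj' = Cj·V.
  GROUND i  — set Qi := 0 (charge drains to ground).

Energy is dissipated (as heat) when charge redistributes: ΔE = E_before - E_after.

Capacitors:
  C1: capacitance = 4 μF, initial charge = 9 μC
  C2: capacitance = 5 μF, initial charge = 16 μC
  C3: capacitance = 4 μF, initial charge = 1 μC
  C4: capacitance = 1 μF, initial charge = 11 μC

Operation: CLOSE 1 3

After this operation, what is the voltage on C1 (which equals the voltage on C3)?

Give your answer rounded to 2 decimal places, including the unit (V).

Answer: 1.25 V

Derivation:
Initial: C1(4μF, Q=9μC, V=2.25V), C2(5μF, Q=16μC, V=3.20V), C3(4μF, Q=1μC, V=0.25V), C4(1μF, Q=11μC, V=11.00V)
Op 1: CLOSE 1-3: Q_total=10.00, C_total=8.00, V=1.25; Q1=5.00, Q3=5.00; dissipated=4.000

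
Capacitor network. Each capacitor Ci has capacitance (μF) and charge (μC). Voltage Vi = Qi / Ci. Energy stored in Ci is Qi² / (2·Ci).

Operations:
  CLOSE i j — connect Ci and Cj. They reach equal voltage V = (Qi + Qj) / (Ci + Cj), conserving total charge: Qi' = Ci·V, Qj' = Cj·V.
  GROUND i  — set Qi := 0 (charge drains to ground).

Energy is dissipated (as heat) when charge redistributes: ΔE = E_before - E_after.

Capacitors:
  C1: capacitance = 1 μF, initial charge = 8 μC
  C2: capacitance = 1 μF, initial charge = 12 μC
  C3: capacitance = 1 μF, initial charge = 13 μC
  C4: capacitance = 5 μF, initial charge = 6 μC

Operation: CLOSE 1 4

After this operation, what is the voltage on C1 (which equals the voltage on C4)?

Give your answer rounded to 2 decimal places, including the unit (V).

Answer: 2.33 V

Derivation:
Initial: C1(1μF, Q=8μC, V=8.00V), C2(1μF, Q=12μC, V=12.00V), C3(1μF, Q=13μC, V=13.00V), C4(5μF, Q=6μC, V=1.20V)
Op 1: CLOSE 1-4: Q_total=14.00, C_total=6.00, V=2.33; Q1=2.33, Q4=11.67; dissipated=19.267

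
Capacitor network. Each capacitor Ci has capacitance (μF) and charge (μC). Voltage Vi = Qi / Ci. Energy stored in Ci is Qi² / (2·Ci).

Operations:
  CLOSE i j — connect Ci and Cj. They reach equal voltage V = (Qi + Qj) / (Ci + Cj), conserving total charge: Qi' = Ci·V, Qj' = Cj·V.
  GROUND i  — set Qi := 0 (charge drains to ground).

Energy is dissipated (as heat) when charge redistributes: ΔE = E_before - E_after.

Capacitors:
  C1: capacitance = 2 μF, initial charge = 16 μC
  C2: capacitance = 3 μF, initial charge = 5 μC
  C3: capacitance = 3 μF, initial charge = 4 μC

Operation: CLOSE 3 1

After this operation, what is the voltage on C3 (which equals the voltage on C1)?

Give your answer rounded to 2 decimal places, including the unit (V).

Answer: 4.00 V

Derivation:
Initial: C1(2μF, Q=16μC, V=8.00V), C2(3μF, Q=5μC, V=1.67V), C3(3μF, Q=4μC, V=1.33V)
Op 1: CLOSE 3-1: Q_total=20.00, C_total=5.00, V=4.00; Q3=12.00, Q1=8.00; dissipated=26.667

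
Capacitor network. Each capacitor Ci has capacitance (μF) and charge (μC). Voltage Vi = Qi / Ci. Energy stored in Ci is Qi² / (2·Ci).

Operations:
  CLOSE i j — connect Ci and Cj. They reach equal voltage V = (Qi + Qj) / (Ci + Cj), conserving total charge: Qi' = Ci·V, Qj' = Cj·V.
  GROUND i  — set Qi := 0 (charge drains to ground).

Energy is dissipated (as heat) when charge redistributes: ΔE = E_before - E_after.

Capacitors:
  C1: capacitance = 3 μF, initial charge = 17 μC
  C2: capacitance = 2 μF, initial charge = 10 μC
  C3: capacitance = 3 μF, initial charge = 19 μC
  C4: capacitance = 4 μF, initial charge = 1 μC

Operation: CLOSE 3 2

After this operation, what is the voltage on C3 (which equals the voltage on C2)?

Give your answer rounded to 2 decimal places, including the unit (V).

Answer: 5.80 V

Derivation:
Initial: C1(3μF, Q=17μC, V=5.67V), C2(2μF, Q=10μC, V=5.00V), C3(3μF, Q=19μC, V=6.33V), C4(4μF, Q=1μC, V=0.25V)
Op 1: CLOSE 3-2: Q_total=29.00, C_total=5.00, V=5.80; Q3=17.40, Q2=11.60; dissipated=1.067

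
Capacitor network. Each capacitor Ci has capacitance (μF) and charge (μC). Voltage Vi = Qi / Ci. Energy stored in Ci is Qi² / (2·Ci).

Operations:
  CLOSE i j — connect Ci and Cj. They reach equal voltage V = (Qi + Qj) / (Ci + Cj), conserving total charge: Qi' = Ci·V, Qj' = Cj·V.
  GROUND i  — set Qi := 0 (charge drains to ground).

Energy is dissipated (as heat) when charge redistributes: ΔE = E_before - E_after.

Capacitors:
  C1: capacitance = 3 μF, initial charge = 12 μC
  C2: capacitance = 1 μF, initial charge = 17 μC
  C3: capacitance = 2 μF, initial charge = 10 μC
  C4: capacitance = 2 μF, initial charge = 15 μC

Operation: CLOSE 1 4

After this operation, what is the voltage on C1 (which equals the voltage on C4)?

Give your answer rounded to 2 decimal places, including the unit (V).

Answer: 5.40 V

Derivation:
Initial: C1(3μF, Q=12μC, V=4.00V), C2(1μF, Q=17μC, V=17.00V), C3(2μF, Q=10μC, V=5.00V), C4(2μF, Q=15μC, V=7.50V)
Op 1: CLOSE 1-4: Q_total=27.00, C_total=5.00, V=5.40; Q1=16.20, Q4=10.80; dissipated=7.350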